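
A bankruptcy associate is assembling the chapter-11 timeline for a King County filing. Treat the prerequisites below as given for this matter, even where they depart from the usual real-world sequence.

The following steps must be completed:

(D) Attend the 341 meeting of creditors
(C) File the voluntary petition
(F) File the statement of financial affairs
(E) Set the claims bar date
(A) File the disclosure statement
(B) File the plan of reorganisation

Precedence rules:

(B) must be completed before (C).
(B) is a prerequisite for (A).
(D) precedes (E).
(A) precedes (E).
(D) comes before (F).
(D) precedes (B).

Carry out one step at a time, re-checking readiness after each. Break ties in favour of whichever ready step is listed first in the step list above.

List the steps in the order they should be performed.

Only (D) has no prerequisites, so it is first.
Now (F) and (B) have their prerequisites met. (F) is listed earlier, so (F) next.
(B) needed (D), now all done → (B).
Now (C) and (A) have their prerequisites met. (C) is listed earlier, so (C) next.
Next only (A) has its prerequisites met → (A).
Next only (E) has its prerequisites met → (E).

(D) (F) (B) (C) (A) (E)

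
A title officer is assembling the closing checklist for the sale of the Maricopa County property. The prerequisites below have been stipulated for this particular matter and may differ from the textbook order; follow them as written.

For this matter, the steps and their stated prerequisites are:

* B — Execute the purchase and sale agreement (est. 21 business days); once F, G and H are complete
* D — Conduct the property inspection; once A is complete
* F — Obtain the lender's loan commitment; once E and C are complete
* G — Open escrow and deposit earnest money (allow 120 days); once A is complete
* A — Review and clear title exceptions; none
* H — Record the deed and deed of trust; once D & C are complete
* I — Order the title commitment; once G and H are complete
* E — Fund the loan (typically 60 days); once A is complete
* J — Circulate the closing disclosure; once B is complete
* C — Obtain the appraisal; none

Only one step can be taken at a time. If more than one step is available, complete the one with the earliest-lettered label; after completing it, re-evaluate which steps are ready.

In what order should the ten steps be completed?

A and C have no prerequisites; A has the earlier label, so A is first.
D, E and G now also ready, so the ready set is {C, D, E, G}; C has the earlier label → C.
Ready: D, E and G. D has the earlier label → D.
Now E, G and H have their prerequisites met. E has the earlier label, so E next.
F, G and H are all available; F has the earlier label → F.
Now G and H have their prerequisites met. G has the earlier label, so G next.
Next only H has its prerequisites met → H.
Now B and I have their prerequisites met. B has the earlier label, so B next.
I and J are both available; I has the earlier label → I.
J is the only step now ready → J.

A, C, D, E, F, G, H, B, I, J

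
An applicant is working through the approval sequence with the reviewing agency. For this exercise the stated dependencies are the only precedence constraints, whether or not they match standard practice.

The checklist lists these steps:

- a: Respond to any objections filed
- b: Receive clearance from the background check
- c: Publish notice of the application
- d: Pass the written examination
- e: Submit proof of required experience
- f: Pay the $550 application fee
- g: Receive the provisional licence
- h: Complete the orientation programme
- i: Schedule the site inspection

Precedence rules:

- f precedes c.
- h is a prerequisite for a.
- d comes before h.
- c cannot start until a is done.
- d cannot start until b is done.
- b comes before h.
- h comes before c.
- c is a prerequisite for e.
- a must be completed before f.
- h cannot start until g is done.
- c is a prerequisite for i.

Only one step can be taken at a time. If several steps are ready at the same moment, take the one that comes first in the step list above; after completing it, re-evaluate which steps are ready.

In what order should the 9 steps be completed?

b d g h a f c e i

Nothing is required for b and g. b is listed earlier → b first.
d now also ready, so the ready set is {d, g}; d is listed earlier → d.
g is the only step now ready → g.
h needed b, d and g, now all done → h.
a needed h, now all done → a.
Next only f has its prerequisites met → f.
That leaves c as the only ready step → c.
Ready: e and i. e is listed earlier → e.
i needed c, now all done → i.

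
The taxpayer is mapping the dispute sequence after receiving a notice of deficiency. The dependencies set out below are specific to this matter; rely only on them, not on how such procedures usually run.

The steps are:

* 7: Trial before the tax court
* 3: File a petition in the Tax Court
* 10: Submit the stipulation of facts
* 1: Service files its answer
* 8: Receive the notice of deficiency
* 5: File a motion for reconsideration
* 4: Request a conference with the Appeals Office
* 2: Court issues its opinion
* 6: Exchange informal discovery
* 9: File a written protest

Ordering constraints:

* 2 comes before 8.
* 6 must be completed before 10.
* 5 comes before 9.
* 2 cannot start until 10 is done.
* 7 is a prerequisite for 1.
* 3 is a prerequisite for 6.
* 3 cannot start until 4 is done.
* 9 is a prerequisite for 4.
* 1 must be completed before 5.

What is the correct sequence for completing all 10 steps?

Only 7 has no prerequisites, so it is first.
That leaves 1 as the only ready step → 1.
That leaves 5 as the only ready step → 5.
That leaves 9 as the only ready step → 9.
4 is the only step now ready → 4.
3 is the only step now ready → 3.
6 is the only step now ready → 6.
10 is the only step now ready → 10.
2 is the only step now ready → 2.
That leaves 8 as the only ready step → 8.

7 1 5 9 4 3 6 10 2 8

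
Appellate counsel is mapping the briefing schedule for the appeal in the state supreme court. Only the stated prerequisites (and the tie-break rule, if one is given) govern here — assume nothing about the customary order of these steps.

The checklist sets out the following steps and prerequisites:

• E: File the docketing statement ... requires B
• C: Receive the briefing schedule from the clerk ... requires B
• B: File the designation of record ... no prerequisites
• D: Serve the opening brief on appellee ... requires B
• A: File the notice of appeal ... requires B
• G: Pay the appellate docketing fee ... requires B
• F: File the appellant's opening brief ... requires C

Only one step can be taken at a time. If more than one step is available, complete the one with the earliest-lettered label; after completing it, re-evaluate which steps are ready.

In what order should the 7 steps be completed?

B, A, C, D, E, F, G

Only B has no prerequisites, so it is first.
Ready: A, C, D, E and G. A has the earlier label → A.
Ready: C, D, E and G. C has the earlier label → C.
Ready: D, E, F and G. D has the earlier label → D.
Now E, F and G have their prerequisites met. E has the earlier label, so E next.
Now F and G have their prerequisites met. F has the earlier label, so F next.
That leaves G as the only ready step → G.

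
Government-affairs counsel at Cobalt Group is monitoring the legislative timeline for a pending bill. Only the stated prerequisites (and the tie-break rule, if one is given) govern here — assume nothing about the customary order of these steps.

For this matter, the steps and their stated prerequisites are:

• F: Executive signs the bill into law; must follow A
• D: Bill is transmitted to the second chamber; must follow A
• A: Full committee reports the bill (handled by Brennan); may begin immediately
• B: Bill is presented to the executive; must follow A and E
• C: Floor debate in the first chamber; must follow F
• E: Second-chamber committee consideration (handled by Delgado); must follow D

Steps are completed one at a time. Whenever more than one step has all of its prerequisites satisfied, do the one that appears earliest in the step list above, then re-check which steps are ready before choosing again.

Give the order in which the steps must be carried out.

A, F, D, C, E, B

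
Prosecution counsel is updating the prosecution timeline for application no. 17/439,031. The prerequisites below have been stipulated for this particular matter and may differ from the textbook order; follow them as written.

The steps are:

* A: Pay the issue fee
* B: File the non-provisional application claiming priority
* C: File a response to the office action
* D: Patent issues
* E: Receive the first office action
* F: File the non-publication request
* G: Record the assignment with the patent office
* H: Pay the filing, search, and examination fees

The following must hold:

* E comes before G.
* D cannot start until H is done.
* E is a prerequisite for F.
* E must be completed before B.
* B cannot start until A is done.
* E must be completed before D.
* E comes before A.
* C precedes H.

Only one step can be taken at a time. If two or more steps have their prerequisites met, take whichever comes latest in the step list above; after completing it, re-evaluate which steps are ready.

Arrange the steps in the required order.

E and C have no prerequisites; E is listed later, so E is first.
G, F and A now also ready, so the ready set is {G, F, C, A}; G is listed later → G.
F, C and A are all available; F is listed later → F.
Now C and A have their prerequisites met. C is listed later, so C next.
H now also ready, so the ready set is {H, A}; H is listed later → H.
D now also ready, so the ready set is {D, A}; D is listed later → D.
Next only A has its prerequisites met → A.
B is the only step now ready → B.

E → G → F → C → H → D → A → B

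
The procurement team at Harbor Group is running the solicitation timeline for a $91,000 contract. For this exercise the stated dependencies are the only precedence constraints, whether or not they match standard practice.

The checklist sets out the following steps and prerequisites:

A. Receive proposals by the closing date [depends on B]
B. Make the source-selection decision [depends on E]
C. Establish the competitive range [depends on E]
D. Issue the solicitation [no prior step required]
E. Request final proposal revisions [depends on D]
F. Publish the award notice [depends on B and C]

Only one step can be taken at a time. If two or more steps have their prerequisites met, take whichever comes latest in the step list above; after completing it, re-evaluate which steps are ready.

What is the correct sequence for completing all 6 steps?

D is the only step with nothing outstanding, so it goes first.
That leaves E as the only ready step → E.
C and B are both available; C is listed later → C.
B needed E, now all done → B.
Now F and A have their prerequisites met. F is listed later, so F next.
That leaves A as the only ready step → A.

D E C B F A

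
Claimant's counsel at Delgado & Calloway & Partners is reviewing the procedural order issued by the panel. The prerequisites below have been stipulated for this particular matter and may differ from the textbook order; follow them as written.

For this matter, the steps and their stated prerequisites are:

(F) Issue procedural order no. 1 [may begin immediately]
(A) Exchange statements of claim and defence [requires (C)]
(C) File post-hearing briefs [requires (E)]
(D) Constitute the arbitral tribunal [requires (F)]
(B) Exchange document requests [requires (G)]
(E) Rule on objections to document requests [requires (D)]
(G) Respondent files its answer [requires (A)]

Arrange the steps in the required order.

(F) has no prerequisites → (F) first.
(D) needed (F), now all done → (D).
(E) needed (D), now all done → (E).
Next only (C) has its prerequisites met → (C).
(A) needed (C), now all done → (A).
That leaves (G) as the only ready step → (G).
(B) needed (G), now all done → (B).

(F) → (D) → (E) → (C) → (A) → (G) → (B)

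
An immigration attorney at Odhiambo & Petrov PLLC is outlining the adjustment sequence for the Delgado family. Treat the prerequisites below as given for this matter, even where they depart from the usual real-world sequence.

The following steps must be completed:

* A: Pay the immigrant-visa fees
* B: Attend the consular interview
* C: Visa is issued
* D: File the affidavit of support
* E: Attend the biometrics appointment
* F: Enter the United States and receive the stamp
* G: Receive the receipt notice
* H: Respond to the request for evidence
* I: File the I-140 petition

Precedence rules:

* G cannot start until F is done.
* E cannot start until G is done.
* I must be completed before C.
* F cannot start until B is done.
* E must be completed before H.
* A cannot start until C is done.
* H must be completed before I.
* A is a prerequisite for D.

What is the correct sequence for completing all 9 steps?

B → F → G → E → H → I → C → A → D

Only B has no prerequisites, so it is first.
F needed B, now all done → F.
That leaves G as the only ready step → G.
E is the only step now ready → E.
That leaves H as the only ready step → H.
That leaves I as the only ready step → I.
Next only C has its prerequisites met → C.
Next only A has its prerequisites met → A.
D is the only step now ready → D.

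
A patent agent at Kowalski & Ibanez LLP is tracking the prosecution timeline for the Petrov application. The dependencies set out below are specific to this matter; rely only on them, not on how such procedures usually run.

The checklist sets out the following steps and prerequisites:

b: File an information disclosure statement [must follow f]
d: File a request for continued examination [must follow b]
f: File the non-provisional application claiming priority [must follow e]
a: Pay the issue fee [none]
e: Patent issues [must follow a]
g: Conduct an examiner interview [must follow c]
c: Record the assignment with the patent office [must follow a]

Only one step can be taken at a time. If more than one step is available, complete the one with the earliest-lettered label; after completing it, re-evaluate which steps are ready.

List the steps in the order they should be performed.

a has no prerequisites → a first.
Now c and e have their prerequisites met. c has the earlier label, so c next.
Now e and g have their prerequisites met. e has the earlier label, so e next.
f now also ready, so the ready set is {f, g}; f has the earlier label → f.
b now also ready, so the ready set is {b, g}; b has the earlier label → b.
d and g are both available; d has the earlier label → d.
g needed c, now all done → g.

a, c, e, f, b, d, g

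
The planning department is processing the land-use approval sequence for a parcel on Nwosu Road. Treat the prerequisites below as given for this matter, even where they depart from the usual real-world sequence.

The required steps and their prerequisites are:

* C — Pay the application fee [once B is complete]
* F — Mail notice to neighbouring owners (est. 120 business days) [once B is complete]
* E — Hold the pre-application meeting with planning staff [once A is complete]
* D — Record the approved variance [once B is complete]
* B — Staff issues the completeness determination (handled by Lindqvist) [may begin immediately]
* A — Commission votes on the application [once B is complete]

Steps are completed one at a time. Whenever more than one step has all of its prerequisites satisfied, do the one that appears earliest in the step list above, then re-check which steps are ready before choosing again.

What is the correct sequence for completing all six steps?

B, C, F, D, A, E

B is the only step with nothing outstanding, so it goes first.
Ready: C, F, D and A. C is listed earlier → C.
F, D and A are all available; F is listed earlier → F.
Ready: D and A. D is listed earlier → D.
Next only A has its prerequisites met → A.
E is the only step now ready → E.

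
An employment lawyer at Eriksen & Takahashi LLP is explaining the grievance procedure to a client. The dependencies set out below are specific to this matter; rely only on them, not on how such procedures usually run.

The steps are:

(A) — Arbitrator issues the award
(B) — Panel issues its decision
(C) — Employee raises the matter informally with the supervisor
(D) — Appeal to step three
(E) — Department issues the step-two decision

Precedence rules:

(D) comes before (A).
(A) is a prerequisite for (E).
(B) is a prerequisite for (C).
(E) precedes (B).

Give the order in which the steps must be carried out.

(D), (A), (E), (B), (C)

(D) has no prerequisites → (D) first.
That leaves (A) as the only ready step → (A).
That leaves (E) as the only ready step → (E).
That leaves (B) as the only ready step → (B).
(C) needed (B), now all done → (C).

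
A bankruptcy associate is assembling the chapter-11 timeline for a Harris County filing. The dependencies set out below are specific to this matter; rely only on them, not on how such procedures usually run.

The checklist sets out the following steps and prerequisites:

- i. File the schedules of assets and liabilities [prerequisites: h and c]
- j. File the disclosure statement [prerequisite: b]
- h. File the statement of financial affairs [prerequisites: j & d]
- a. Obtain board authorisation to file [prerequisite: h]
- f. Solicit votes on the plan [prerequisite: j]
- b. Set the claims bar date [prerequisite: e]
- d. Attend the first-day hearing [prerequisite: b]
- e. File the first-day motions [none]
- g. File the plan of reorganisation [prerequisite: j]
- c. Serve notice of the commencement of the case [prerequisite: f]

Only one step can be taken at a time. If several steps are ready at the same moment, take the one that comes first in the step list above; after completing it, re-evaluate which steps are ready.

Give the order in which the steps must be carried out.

e → b → j → f → d → h → a → g → c → i

e has no prerequisites → e first.
b is the only step now ready → b.
Ready: j and d. j is listed earlier → j.
Ready: f, d and g. f is listed earlier → f.
c now also ready, so the ready set is {d, g, c}; d is listed earlier → d.
h now also ready, so the ready set is {h, g, c}; h is listed earlier → h.
a now also ready, so the ready set is {a, g, c}; a is listed earlier → a.
g and c are both available; g is listed earlier → g.
c needed f, now all done → c.
i needed h and c, now all done → i.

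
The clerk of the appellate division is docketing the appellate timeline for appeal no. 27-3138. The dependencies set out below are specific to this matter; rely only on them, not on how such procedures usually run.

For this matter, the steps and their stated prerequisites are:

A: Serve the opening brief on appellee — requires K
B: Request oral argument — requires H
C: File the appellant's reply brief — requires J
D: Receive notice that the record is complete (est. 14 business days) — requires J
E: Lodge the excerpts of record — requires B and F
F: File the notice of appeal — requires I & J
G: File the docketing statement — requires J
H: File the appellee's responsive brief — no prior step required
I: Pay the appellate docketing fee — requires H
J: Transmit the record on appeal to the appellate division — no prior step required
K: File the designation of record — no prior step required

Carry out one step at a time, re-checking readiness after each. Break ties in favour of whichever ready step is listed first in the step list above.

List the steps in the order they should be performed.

H → B → I → J → C → D → F → E → G → K → A

Nothing is required for H, J and K. H is listed earlier → H first.
B and I now also ready, so the ready set is {B, I, J, K}; B is listed earlier → B.
I, J and K are all available; I is listed earlier → I.
Now J and K have their prerequisites met. J is listed earlier, so J next.
Now C, D, F, G and K have their prerequisites met. C is listed earlier, so C next.
Ready: D, F, G and K. D is listed earlier → D.
Now F, G and K have their prerequisites met. F is listed earlier, so F next.
Ready: E, G and K. E is listed earlier → E.
G and K are both available; G is listed earlier → G.
That leaves K as the only ready step → K.
Next only A has its prerequisites met → A.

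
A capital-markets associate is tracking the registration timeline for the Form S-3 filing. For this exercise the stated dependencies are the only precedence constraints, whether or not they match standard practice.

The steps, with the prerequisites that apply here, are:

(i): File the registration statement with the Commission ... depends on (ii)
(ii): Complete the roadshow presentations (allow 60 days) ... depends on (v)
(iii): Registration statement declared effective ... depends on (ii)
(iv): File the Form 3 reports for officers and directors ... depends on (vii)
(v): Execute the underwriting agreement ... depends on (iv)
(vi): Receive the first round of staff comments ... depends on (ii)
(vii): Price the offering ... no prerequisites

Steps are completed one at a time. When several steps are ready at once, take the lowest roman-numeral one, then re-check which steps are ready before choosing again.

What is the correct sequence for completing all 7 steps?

(vii), (iv), (v), (ii), (i), (iii), (vi)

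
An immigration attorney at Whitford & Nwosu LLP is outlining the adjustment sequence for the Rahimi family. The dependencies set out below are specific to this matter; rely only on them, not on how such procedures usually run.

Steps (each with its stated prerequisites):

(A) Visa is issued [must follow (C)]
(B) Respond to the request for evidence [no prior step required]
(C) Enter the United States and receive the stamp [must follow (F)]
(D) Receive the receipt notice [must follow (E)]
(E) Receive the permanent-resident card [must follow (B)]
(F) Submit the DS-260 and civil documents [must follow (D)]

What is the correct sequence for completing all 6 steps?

(B), (E), (D), (F), (C), (A)

(B) is the only step with nothing outstanding, so it goes first.
Next only (E) has its prerequisites met → (E).
(D) needed (E), now all done → (D).
(F) needed (D), now all done → (F).
(C) is the only step now ready → (C).
Next only (A) has its prerequisites met → (A).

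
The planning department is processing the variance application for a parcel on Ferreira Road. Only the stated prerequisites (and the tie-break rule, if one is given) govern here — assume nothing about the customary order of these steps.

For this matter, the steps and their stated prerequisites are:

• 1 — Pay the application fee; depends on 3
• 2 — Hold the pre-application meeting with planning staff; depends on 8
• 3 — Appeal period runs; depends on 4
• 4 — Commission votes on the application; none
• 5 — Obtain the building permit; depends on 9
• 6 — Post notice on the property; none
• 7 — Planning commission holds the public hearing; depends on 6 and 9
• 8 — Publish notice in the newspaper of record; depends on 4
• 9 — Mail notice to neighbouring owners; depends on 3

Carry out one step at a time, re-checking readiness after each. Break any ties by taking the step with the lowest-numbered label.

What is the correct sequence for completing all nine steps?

4, 3, 1, 6, 8, 2, 9, 5, 7

4 and 6 have no prerequisites; 4 has the earlier label, so 4 is first.
Now 3, 6 and 8 have their prerequisites met. 3 has the earlier label, so 3 next.
Ready: 1, 6, 8 and 9. 1 has the earlier label → 1.
6, 8 and 9 are all available; 6 has the earlier label → 6.
8 and 9 are both available; 8 has the earlier label → 8.
Ready: 2 and 9. 2 has the earlier label → 2.
9 needed 3, now all done → 9.
5 and 7 are both available; 5 has the earlier label → 5.
That leaves 7 as the only ready step → 7.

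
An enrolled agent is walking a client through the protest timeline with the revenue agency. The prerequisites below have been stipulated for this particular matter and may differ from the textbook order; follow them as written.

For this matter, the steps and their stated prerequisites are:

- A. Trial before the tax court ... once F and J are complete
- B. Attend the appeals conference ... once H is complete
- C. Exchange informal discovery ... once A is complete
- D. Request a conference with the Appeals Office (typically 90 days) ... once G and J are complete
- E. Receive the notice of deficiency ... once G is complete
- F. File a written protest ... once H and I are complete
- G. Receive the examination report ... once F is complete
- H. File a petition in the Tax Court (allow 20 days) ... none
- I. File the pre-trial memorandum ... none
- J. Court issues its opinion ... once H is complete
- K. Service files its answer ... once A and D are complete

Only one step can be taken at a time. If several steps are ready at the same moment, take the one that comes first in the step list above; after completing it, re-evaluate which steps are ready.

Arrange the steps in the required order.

Nothing is required for H and I. H is listed earlier → H first.
Ready: B, I and J. B is listed earlier → B.
Now I and J have their prerequisites met. I is listed earlier, so I next.
F now also ready, so the ready set is {F, J}; F is listed earlier → F.
Ready: G and J. G is listed earlier → G.
E now also ready, so the ready set is {E, J}; E is listed earlier → E.
That leaves J as the only ready step → J.
Now A and D have their prerequisites met. A is listed earlier, so A next.
Now C and D have their prerequisites met. C is listed earlier, so C next.
D needed G and J, now all done → D.
K needed A and D, now all done → K.

H, B, I, F, G, E, J, A, C, D, K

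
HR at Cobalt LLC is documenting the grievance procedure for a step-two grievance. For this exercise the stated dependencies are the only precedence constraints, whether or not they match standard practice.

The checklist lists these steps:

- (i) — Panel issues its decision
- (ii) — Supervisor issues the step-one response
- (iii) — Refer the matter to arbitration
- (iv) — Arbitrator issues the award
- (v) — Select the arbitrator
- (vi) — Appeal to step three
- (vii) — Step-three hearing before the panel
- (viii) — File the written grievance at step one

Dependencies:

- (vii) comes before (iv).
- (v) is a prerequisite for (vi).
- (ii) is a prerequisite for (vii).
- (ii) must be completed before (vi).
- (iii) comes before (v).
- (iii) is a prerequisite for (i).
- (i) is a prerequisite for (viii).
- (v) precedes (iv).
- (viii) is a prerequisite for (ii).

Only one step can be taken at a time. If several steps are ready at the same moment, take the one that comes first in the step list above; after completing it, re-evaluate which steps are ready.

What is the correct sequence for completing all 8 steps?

(iii) is the only step with nothing outstanding, so it goes first.
Now (i) and (v) have their prerequisites met. (i) is listed earlier, so (i) next.
(viii) now also ready, so the ready set is {(v), (viii)}; (v) is listed earlier → (v).
(viii) needed (i), now all done → (viii).
(ii) is the only step now ready → (ii).
Ready: (vi) and (vii). (vi) is listed earlier → (vi).
(vii) needed (ii), now all done → (vii).
That leaves (iv) as the only ready step → (iv).

(iii) (i) (v) (viii) (ii) (vi) (vii) (iv)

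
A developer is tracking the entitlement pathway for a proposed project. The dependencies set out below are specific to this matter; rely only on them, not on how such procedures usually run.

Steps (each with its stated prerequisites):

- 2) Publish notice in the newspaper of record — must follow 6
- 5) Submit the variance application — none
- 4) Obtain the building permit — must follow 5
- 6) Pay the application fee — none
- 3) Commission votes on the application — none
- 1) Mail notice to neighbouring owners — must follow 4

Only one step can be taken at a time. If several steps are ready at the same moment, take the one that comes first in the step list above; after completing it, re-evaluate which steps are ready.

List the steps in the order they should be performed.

5, 6 and 3 have no prerequisites; 5 is listed earlier, so 5 is first.
Now 4, 6 and 3 have their prerequisites met. 4 is listed earlier, so 4 next.
1 now also ready, so the ready set is {6, 3, 1}; 6 is listed earlier → 6.
2 now also ready, so the ready set is {2, 3, 1}; 2 is listed earlier → 2.
Ready: 3 and 1. 3 is listed earlier → 3.
1 is the only step now ready → 1.

5, 4, 6, 2, 3, 1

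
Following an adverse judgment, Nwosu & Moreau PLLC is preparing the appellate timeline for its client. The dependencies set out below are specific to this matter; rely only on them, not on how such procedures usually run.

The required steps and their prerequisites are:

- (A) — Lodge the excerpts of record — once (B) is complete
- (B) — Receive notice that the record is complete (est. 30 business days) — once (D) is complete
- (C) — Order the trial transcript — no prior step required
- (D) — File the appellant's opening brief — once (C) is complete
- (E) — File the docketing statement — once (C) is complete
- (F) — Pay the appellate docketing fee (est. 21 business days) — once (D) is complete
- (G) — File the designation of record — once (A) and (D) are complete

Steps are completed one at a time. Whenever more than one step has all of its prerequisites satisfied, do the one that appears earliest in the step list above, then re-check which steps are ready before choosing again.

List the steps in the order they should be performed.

(C), (D), (B), (A), (E), (F), (G)

(C) has no prerequisites → (C) first.
(D) and (E) are both available; (D) is listed earlier → (D).
(B) and (F) now also ready, so the ready set is {(B), (E), (F)}; (B) is listed earlier → (B).
Ready: (A), (E) and (F). (A) is listed earlier → (A).
(E), (F) and (G) are all available; (E) is listed earlier → (E).
(F) and (G) are both available; (F) is listed earlier → (F).
(G) needed (A) and (D), now all done → (G).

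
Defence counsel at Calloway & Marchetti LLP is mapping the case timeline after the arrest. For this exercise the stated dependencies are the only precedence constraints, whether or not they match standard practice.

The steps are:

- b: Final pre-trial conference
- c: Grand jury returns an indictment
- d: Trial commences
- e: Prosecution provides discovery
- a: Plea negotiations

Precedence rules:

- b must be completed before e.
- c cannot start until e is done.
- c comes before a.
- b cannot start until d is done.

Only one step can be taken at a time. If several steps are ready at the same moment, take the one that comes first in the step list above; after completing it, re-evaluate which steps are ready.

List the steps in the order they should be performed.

d → b → e → c → a

d is the only step with nothing outstanding, so it goes first.
That leaves b as the only ready step → b.
e needed b, now all done → e.
c needed e, now all done → c.
a needed c, now all done → a.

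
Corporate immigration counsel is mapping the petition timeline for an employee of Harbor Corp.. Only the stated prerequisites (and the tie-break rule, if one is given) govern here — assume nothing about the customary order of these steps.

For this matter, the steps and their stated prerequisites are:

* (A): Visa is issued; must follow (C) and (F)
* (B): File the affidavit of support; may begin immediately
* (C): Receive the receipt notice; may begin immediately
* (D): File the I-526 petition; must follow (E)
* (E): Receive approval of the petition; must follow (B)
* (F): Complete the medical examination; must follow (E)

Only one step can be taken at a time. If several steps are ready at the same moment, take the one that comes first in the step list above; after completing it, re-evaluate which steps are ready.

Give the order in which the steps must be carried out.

(B), (C), (E), (D), (F), (A)

Nothing is required for (B) and (C). (B) is listed earlier → (B) first.
Ready: (C) and (E). (C) is listed earlier → (C).
(E) needed (B), now all done → (E).
Ready: (D) and (F). (D) is listed earlier → (D).
(F) needed (E), now all done → (F).
(A) needed (C) and (F), now all done → (A).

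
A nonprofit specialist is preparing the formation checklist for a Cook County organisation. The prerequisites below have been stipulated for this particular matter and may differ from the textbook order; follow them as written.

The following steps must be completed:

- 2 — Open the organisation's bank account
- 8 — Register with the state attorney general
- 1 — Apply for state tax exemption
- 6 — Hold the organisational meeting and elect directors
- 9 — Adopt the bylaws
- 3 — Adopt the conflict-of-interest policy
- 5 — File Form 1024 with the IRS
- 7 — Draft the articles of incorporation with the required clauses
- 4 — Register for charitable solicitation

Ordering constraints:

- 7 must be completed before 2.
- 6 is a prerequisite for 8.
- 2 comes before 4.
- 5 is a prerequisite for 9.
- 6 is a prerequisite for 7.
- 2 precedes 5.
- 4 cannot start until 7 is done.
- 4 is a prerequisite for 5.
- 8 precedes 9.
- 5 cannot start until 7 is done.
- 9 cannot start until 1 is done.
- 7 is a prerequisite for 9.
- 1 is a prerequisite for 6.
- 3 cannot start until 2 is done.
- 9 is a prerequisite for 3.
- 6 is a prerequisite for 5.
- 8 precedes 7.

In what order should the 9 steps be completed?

1, 6, 8, 7, 2, 4, 5, 9, 3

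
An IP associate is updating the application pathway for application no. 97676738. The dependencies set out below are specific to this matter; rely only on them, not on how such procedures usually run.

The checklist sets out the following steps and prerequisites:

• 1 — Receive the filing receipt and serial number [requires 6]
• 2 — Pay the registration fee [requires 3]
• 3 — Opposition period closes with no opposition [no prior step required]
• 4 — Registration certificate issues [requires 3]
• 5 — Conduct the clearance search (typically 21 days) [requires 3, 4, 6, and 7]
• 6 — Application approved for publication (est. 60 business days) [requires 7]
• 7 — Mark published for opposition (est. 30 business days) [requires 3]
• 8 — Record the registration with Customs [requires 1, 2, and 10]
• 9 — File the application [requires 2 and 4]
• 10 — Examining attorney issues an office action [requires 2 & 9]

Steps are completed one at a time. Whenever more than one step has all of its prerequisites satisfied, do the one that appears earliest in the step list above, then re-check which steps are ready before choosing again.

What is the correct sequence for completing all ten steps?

Only 3 has no prerequisites, so it is first.
Now 2, 4 and 7 have their prerequisites met. 2 is listed earlier, so 2 next.
4 and 7 are both available; 4 is listed earlier → 4.
Now 7 and 9 have their prerequisites met. 7 is listed earlier, so 7 next.
Now 6 and 9 have their prerequisites met. 6 is listed earlier, so 6 next.
Now 1, 5 and 9 have their prerequisites met. 1 is listed earlier, so 1 next.
Ready: 5 and 9. 5 is listed earlier → 5.
9 is the only step now ready → 9.
10 needed 2 and 9, now all done → 10.
That leaves 8 as the only ready step → 8.

3 → 2 → 4 → 7 → 6 → 1 → 5 → 9 → 10 → 8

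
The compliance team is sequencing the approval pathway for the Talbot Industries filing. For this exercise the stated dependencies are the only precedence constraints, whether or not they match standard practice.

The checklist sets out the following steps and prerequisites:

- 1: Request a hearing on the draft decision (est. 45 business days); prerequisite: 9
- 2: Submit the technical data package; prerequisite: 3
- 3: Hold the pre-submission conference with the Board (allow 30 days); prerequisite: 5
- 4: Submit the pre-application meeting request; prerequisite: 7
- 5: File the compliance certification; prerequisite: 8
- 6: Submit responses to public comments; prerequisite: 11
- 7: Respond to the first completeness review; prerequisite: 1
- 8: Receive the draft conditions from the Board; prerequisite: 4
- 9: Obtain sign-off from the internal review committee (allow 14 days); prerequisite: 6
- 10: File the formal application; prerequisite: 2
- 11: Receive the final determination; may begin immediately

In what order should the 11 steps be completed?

11 has no prerequisites → 11 first.
That leaves 6 as the only ready step → 6.
Next only 9 has its prerequisites met → 9.
1 needed 9, now all done → 1.
7 needed 1, now all done → 7.
Next only 4 has its prerequisites met → 4.
Next only 8 has its prerequisites met → 8.
That leaves 5 as the only ready step → 5.
That leaves 3 as the only ready step → 3.
2 needed 3, now all done → 2.
10 is the only step now ready → 10.

11, 6, 9, 1, 7, 4, 8, 5, 3, 2, 10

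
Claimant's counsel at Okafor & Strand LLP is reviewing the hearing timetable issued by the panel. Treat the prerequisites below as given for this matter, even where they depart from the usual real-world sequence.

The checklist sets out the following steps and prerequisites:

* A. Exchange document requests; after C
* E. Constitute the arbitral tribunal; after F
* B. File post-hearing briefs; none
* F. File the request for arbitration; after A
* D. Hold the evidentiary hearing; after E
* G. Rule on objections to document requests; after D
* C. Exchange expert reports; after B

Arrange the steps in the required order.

B C A F E D G

B is the only step with nothing outstanding, so it goes first.
Next only C has its prerequisites met → C.
A needed C, now all done → A.
That leaves F as the only ready step → F.
E is the only step now ready → E.
Next only D has its prerequisites met → D.
G needed D, now all done → G.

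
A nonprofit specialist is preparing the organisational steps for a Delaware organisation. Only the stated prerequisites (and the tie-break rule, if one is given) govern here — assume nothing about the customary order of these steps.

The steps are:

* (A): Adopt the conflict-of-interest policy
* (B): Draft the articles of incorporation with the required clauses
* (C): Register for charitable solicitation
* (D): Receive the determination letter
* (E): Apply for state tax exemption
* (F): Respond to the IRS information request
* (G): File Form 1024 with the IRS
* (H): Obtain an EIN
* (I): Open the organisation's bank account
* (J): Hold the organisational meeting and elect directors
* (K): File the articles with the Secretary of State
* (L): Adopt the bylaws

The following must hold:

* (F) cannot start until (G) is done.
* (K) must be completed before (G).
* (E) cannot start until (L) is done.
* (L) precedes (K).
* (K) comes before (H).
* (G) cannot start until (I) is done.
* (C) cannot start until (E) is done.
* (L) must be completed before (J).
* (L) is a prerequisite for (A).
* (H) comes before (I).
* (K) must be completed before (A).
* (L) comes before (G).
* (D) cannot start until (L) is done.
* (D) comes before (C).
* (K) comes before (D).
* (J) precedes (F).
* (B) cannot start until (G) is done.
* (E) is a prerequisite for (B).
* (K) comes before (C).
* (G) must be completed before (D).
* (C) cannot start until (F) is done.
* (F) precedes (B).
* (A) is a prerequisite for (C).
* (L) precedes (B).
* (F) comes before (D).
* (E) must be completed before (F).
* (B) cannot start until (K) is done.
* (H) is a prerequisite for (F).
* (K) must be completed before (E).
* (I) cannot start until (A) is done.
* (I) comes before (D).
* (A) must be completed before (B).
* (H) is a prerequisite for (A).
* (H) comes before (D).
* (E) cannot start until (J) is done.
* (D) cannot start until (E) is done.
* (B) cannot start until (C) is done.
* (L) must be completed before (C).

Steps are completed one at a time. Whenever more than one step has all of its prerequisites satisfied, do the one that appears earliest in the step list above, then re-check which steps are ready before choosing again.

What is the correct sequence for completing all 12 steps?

(L) has no prerequisites → (L) first.
Ready: (J) and (K). (J) is listed earlier → (J).
That leaves (K) as the only ready step → (K).
Now (E) and (H) have their prerequisites met. (E) is listed earlier, so (E) next.
Next only (H) has its prerequisites met → (H).
(A) needed (H), (K) and (L), now all done → (A).
Next only (I) has its prerequisites met → (I).
That leaves (G) as the only ready step → (G).
(F) needed (E), (G), (H) and (J), now all done → (F).
That leaves (D) as the only ready step → (D).
That leaves (C) as the only ready step → (C).
(B) is the only step now ready → (B).

(L), (J), (K), (E), (H), (A), (I), (G), (F), (D), (C), (B)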